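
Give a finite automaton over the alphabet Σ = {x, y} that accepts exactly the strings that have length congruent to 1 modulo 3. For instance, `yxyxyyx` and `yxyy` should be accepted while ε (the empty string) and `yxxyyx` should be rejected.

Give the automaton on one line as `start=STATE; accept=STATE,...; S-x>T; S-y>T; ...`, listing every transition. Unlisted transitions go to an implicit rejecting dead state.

start=q0; accept=q1; q0-x>q1; q0-y>q1; q1-x>q2; q1-y>q2; q2-x>q0; q2-y>q0

Only the length mod 3 matters, so use a 3-cycle: from any state, every input symbol moves to the next state, wrapping q2 back to q0. Mark q1 accepting.
        x   y  
>  q0   q1  q1 
 * q1   q2  q2 
   q2   q0  q0 
(> = start, * = accepting)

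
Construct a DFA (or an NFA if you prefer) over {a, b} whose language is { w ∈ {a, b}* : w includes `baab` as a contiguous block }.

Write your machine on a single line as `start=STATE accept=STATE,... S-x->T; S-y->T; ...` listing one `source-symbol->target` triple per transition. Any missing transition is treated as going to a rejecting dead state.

Track how much of `baab` has been matched so far: state q0 is no progress, q4 is the absorbing accept state reached once `baab` has occurred. Intermediate states record partial matches; on a mismatch, fall back to the longest reusable overlap.
5 states suffice.
        a   b  
>  q0   q0  q1 
   q1   q2  q1 
   q2   q3  q1 
   q3   q0  q4 
 * q4   q4  q4 
(> = start, * = accepting)

start=q0; accept=q4; q0-a->q0; q0-b->q1; q1-a->q2; q1-b->q1; q2-a->q3; q2-b->q1; q3-a->q0; q3-b->q4; q4-a->q4; q4-b->q4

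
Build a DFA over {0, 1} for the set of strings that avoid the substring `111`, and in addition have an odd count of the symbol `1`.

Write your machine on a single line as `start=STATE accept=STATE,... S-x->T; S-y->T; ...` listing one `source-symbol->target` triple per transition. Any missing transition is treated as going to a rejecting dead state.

Run two small machines in parallel and take their product. The first has 4 states tracking partial matches of the forbidden pattern `111`; the second has 2 states tracking the count of `1`s modulo 2. A product state is a pair (one from each), accepting exactly when both do.
8 states suffice.
        0   1  
>  s0   s0  s1 
 * s1   s2  s3 
 * s2   s2  s4 
   s3   s0  s5 
   s4   s0  s6 
   s5   s5  s7 
 * s6   s2  s7 
   s7   s7  s5 
(> = start, * = accepting)

start=s0; accept=s1,s2,s6; s0-0->s0; s0-1->s1; s1-0->s2; s1-1->s3; s2-0->s2; s2-1->s4; s3-0->s0; s3-1->s5; s4-0->s0; s4-1->s6; s5-0->s5; s5-1->s7; s6-0->s2; s6-1->s7; s7-0->s7; s7-1->s5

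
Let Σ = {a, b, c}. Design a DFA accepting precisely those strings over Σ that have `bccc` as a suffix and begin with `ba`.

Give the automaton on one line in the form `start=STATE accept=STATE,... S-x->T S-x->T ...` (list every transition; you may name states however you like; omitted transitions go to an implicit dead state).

Run two small machines in parallel and take their product. The first has 5 states tracking how much of the suffix `bccc` has currently been matched; the second has 4 states tracking whether the input so far still matches the prefix `ba`. A product state is a pair (one from each), accepting exactly when both do.
          a    b    c  
>  q0     q1   q2   q1 
   q1     q1   q3   q1 
   q2     q4   q3   q5 
   q3     q1   q3   q5 
   q4     q4   q6   q4 
   q5     q1   q3   q7 
   q6     q4   q6   q8 
   q7     q1   q3   q9 
   q8     q4   q6  q10 
   q9     q1   q3   q1 
   q10    q4   q6  q11 
 * q11    q4   q6   q4 
(> = start, * = accepting)

start=q0 accept=q11 q0-a->q1 q0-b->q2 q0-c->q1 q1-a->q1 q1-b->q3 q1-c->q1 q2-a->q4 q2-b->q3 q2-c->q5 q3-a->q1 q3-b->q3 q3-c->q5 q4-a->q4 q4-b->q6 q4-c->q4 q5-a->q1 q5-b->q3 q5-c->q7 q6-a->q4 q6-b->q6 q6-c->q8 q7-a->q1 q7-b->q3 q7-c->q9 q8-a->q4 q8-b->q6 q8-c->q10 q9-a->q1 q9-b->q3 q9-c->q1 q10-a->q4 q10-b->q6 q10-c->q11 q11-a->q4 q11-b->q6 q11-c->q4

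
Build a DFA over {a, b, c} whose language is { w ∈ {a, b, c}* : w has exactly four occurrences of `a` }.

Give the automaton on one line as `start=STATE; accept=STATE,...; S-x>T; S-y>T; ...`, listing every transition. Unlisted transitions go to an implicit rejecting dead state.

Count `a`s, saturating at 5: states q0 through q4 mean 0 through 4 `a`s seen; q5 means more than 4. Each `a` increments (capped at q5); other symbols loop. Accept from {q4}.
A 6-state machine:
        a   b   c  
>  q0   q1  q0  q0 
   q1   q2  q1  q1 
   q2   q3  q2  q2 
   q3   q4  q3  q3 
 * q4   q5  q4  q4 
   q5   q5  q5  q5 
(> = start, * = accepting)

start=q0; accept=q4; q0-a>q1; q0-b>q0; q0-c>q0; q1-a>q2; q1-b>q1; q1-c>q1; q2-a>q3; q2-b>q2; q2-c>q2; q3-a>q4; q3-b>q3; q3-c>q3; q4-a>q5; q4-b>q4; q4-c>q4; q5-a>q5; q5-b>q5; q5-c>q5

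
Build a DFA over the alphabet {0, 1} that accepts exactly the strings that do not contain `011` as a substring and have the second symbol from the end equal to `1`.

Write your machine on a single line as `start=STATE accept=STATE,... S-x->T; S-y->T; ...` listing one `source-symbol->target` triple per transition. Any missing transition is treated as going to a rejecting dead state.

Handle the two conditions separately and then intersect. The first has 4 states tracking partial matches of the forbidden pattern `011`; the second has 7 states tracking the last 2 symbols read. A product state is a pair (one from each), accepting exactly when both do.
With 11 states:
          0    1  
>  s0     s1   s2 
   s1     s3   s4 
   s2     s5   s6 
   s3     s3   s4 
   s4     s5   s7 
 * s5     s3   s4 
 * s6     s5   s6 
   s7     s8   s7 
   s8     s9  s10 
   s9     s9  s10 
   s10    s8   s7 
(> = start, * = accepting)

start=s0; accept=s5,s6; s0-0->s1; s0-1->s2; s1-0->s3; s1-1->s4; s2-0->s5; s2-1->s6; s3-0->s3; s3-1->s4; s4-0->s5; s4-1->s7; s5-0->s3; s5-1->s4; s6-0->s5; s6-1->s6; s7-0->s8; s7-1->s7; s8-0->s9; s8-1->s10; s9-0->s9; s9-1->s10; s10-0->s8; s10-1->s7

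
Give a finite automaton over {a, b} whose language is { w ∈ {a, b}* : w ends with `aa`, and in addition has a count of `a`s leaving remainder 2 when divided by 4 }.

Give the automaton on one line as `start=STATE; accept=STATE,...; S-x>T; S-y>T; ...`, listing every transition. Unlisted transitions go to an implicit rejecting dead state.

Build one automaton per condition and run them in lockstep. One (3 states) tracks how much of the suffix `aa` has currently been matched; the other (4 states) tracks the count of `a`s modulo 4. Each combined state is a pair, one component from each; accept when both components accept. Equivalent product states are then merged.
6 states suffice.
        a   b  
>  s0   s1  s0 
   s1   s2  s3 
 * s2   s4  s5 
   s3   s5  s3 
   s4   s0  s4 
   s5   s4  s5 
(> = start, * = accepting)

start=s0; accept=s2; s0-a>s1; s0-b>s0; s1-a>s2; s1-b>s3; s2-a>s4; s2-b>s5; s3-a>s5; s3-b>s3; s4-a>s0; s4-b>s4; s5-a>s4; s5-b>s5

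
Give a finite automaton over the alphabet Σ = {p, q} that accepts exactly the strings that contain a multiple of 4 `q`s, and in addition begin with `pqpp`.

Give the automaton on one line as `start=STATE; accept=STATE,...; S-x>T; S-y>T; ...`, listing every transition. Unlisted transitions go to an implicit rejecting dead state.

Handle the two conditions separately and then intersect. One (4 states) tracks the count of `q`s modulo 4; the other (6 states) tracks whether the input so far still matches the prefix `pqpp`. Each combined state is a pair, one component from each; accept when both components accept.
12 states suffice.
          p    q  
>  s0     s1   s2 
   s1     s3   s4 
   s2     s2   s5 
   s3     s3   s2 
   s4     s6   s5 
   s5     s5   s7 
   s6     s8   s5 
   s7     s7   s3 
   s8     s8   s9 
   s9     s9  s10 
   s10   s10  s11 
 * s11   s11   s8 
(> = start, * = accepting)

start=s0; accept=s11; s0-p>s1; s0-q>s2; s1-p>s3; s1-q>s4; s2-p>s2; s2-q>s5; s3-p>s3; s3-q>s2; s4-p>s6; s4-q>s5; s5-p>s5; s5-q>s7; s6-p>s8; s6-q>s5; s7-p>s7; s7-q>s3; s8-p>s8; s8-q>s9; s9-p>s9; s9-q>s10; s10-p>s10; s10-q>s11; s11-p>s11; s11-q>s8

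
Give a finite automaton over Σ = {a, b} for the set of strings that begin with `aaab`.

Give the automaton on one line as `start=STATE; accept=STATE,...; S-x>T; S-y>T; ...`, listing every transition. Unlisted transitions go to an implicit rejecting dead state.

start=q0; accept=q4; q0-a>q1; q0-b>q5; q1-a>q2; q1-b>q5; q2-a>q3; q2-b>q5; q3-a>q5; q3-b>q4; q4-a>q4; q4-b>q4; q5-a>q5; q5-b>q5

Walk along `aaab` while the input agrees: from q0 take `a` to q1, and so on. Any deviation drops to the rejecting sink q5. Once q4 is reached the prefix is confirmed and every continuation is accepted.
With 6 states:
        a   b  
>  q0   q1  q5 
   q1   q2  q5 
   q2   q3  q5 
   q3   q5  q4 
 * q4   q4  q4 
   q5   q5  q5 
(> = start, * = accepting)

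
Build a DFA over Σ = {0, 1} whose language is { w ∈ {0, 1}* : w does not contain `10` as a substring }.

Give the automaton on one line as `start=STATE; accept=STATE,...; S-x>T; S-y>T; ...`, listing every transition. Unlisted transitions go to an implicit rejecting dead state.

start=A; accept=A,B; A-0>A; A-1>B; B-0>C; B-1>B; C-0>C; C-1>C

Track partial matches of the forbidden pattern `10`. State C is a dead state reached once `10` has occurred; every other state accepts. A means no part of `10` is currently matched.
A 3-state machine:
       0  1 
>* A   A  B 
 * B   C  B 
   C   C  C 
(> = start, * = accepting)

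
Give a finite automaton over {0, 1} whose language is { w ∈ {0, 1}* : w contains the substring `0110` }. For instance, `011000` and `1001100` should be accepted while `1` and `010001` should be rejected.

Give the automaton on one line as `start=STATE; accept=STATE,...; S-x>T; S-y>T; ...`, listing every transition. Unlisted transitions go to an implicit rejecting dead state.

Track how much of `0110` has been matched so far: state q0 is no progress, q4 is the absorbing accept state reached once `0110` has occurred. Intermediate states record partial matches; on a mismatch, fall back to the longest reusable overlap.
A 5-state machine:
        0   1  
>  q0   q1  q0 
   q1   q1  q2 
   q2   q1  q3 
   q3   q4  q0 
 * q4   q4  q4 
(> = start, * = accepting)

start=q0; accept=q4; q0-0>q1; q0-1>q0; q1-0>q1; q1-1>q2; q2-0>q1; q2-1>q3; q3-0>q4; q3-1>q0; q4-0>q4; q4-1>q4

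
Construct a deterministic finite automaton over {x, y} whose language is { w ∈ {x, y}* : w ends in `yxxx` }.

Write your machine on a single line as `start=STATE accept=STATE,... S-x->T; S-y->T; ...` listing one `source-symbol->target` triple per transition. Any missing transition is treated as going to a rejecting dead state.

Let each state record the length of the longest suffix of the input read so far that is also a prefix of `yxxx`. B means the last symbol is `y`; C means the last 2 symbols are `yx`; D means the last 3 symbols are `yxx`; E means the last 4 symbols are `yxxx`. Accept only at E, where the string currently ends in `yxxx`.
       x  y 
>  A   A  B 
   B   C  B 
   C   D  B 
   D   E  B 
 * E   A  B 
(> = start, * = accepting)

start=A; accept=E; A-x->A; A-y->B; B-x->C; B-y->B; C-x->D; C-y->B; D-x->E; D-y->B; E-x->A; E-y->B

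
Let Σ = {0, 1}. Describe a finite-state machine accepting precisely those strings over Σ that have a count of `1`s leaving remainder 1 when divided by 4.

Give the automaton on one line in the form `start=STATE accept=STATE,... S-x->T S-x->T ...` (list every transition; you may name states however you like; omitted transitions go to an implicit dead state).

Keep the running count of `1`s modulo 4: each `1` advances along the cycle S0 → S1 → S2 → S3 → S0 while other symbols loop. Accept at S1.
4 states suffice.
        0   1  
>  S0   S0  S1 
 * S1   S1  S2 
   S2   S2  S3 
   S3   S3  S0 
(> = start, * = accepting)

start=S0 accept=S1 S0-0->S0 S0-1->S1 S1-0->S1 S1-1->S2 S2-0->S2 S2-1->S3 S3-0->S3 S3-1->S0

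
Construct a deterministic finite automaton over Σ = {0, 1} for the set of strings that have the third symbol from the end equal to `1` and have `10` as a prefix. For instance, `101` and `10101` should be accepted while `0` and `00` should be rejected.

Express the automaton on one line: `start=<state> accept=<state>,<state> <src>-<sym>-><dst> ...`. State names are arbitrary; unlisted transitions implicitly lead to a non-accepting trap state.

start=s0 accept=s11,s12,s21,s22 s0-0->s1 s0-1->s2 s1-0->s3 s1-1->s4 s2-0->s5 s2-1->s6 s3-0->s7 s3-1->s8 s4-0->s9 s4-1->s10 s5-0->s11 s5-1->s12 s6-0->s13 s6-1->s14 s7-0->s7 s7-1->s8 s8-0->s9 s8-1->s10 s9-0->s15 s9-1->s16 s10-0->s13 s10-1->s14 s11-0->s17 s11-1->s18 s12-0->s19 s12-1->s20 s13-0->s15 s13-1->s16 s14-0->s13 s14-1->s14 s15-0->s7 s15-1->s8 s16-0->s9 s16-1->s10 s17-0->s17 s17-1->s18 s18-0->s19 s18-1->s20 s19-0->s11 s19-1->s12 s20-0->s21 s20-1->s22 s21-0->s11 s21-1->s12 s22-0->s21 s22-1->s22

Handle the two conditions separately and then intersect. The first has 15 states tracking the last 3 symbols read; the second has 4 states tracking whether the input so far still matches the prefix `10`. A product state is a pair (one from each), accepting exactly when both do.
          0    1  
>  s0     s1   s2 
   s1     s3   s4 
   s2     s5   s6 
   s3     s7   s8 
   s4     s9  s10 
   s5    s11  s12 
   s6    s13  s14 
   s7     s7   s8 
   s8     s9  s10 
   s9    s15  s16 
   s10   s13  s14 
 * s11   s17  s18 
 * s12   s19  s20 
   s13   s15  s16 
   s14   s13  s14 
   s15    s7   s8 
   s16    s9  s10 
   s17   s17  s18 
   s18   s19  s20 
   s19   s11  s12 
   s20   s21  s22 
 * s21   s11  s12 
 * s22   s21  s22 
(> = start, * = accepting)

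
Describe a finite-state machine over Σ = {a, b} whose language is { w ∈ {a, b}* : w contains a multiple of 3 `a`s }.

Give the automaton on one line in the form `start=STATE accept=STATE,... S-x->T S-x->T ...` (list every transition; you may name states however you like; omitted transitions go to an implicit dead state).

start=s0 accept=s0 s0-a->s1 s0-b->s0 s1-a->s2 s1-b->s1 s2-a->s0 s2-b->s2

The only thing that matters is how many `a`s have appeared, reduced mod 3. Use one state per residue: s0 for 0, …, s2 for 2. Reading `a` moves to the next residue; anything else stays put. s0 is accepting.
        a   b  
>* s0   s1  s0 
   s1   s2  s1 
   s2   s0  s2 
(> = start, * = accepting)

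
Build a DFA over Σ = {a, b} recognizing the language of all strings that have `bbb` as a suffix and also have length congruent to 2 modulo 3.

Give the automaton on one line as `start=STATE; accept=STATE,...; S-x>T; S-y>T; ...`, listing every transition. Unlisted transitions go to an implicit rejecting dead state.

Run two small machines in parallel and take their product. The first has 4 states tracking how much of the suffix `bbb` has currently been matched; the second has 3 states tracking the input length modulo 3. A product state is a pair (one from each), accepting exactly when both do.
12 states suffice.
          a    b  
>  s0     s1   s2 
   s1     s3   s4 
   s2     s3   s5 
   s3     s0   s6 
   s4     s0   s7 
   s5     s0   s8 
   s6     s1   s9 
   s7     s1  s10 
   s8     s1  s10 
   s9     s3  s11 
   s10    s3  s11 
 * s11    s0   s8 
(> = start, * = accepting)

start=s0; accept=s11; s0-a>s1; s0-b>s2; s1-a>s3; s1-b>s4; s2-a>s3; s2-b>s5; s3-a>s0; s3-b>s6; s4-a>s0; s4-b>s7; s5-a>s0; s5-b>s8; s6-a>s1; s6-b>s9; s7-a>s1; s7-b>s10; s8-a>s1; s8-b>s10; s9-a>s3; s9-b>s11; s10-a>s3; s10-b>s11; s11-a>s0; s11-b>s8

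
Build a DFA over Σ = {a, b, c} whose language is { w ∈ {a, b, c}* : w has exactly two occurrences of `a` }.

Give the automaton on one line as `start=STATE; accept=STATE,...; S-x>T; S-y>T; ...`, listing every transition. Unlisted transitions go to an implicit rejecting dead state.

Only the number of `a`s matters, and only up to 3. Make a chain s0 → s1 → s2 → s3 advanced by each `a` (with s3 absorbing); every other symbol self-loops. The accepting set is {s2}.
        a   b   c  
>  s0   s1  s0  s0 
   s1   s2  s1  s1 
 * s2   s3  s2  s2 
   s3   s3  s3  s3 
(> = start, * = accepting)

start=s0; accept=s2; s0-a>s1; s0-b>s0; s0-c>s0; s1-a>s2; s1-b>s1; s1-c>s1; s2-a>s3; s2-b>s2; s2-c>s2; s3-a>s3; s3-b>s3; s3-c>s3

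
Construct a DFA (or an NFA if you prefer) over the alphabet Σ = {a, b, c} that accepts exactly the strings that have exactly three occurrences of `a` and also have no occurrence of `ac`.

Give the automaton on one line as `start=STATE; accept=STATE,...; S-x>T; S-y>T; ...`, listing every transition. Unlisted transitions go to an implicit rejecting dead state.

Build one automaton per condition and run them in lockstep. The first has 5 states tracking the count of `a`s, saturating at 4; the second has 3 states tracking partial matches of the forbidden pattern `ac`. A product state is a pair (one from each), accepting exactly when both do. Equivalent product states are then merged.
With 8 states:
        a   b   c  
>  q0   q1  q0  q0 
   q1   q2  q3  q4 
   q2   q5  q6  q4 
   q3   q2  q3  q3 
   q4   q4  q4  q4 
 * q5   q4  q7  q4 
   q6   q5  q6  q6 
 * q7   q4  q7  q7 
(> = start, * = accepting)

start=q0; accept=q5,q7; q0-a>q1; q0-b>q0; q0-c>q0; q1-a>q2; q1-b>q3; q1-c>q4; q2-a>q5; q2-b>q6; q2-c>q4; q3-a>q2; q3-b>q3; q3-c>q3; q4-a>q4; q4-b>q4; q4-c>q4; q5-a>q4; q5-b>q7; q5-c>q4; q6-a>q5; q6-b>q6; q6-c>q6; q7-a>q4; q7-b>q7; q7-c>q7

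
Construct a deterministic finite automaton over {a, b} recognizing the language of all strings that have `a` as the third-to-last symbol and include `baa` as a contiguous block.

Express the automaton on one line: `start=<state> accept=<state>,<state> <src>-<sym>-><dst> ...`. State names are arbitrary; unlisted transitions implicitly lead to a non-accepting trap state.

start=S0 accept=S15,S16,S17,S18 S0-a->S1 S0-b->S2 S1-a->S3 S1-b->S4 S2-a->S5 S2-b->S6 S3-a->S7 S3-b->S8 S4-a->S9 S4-b->S10 S5-a->S11 S5-b->S12 S6-a->S13 S6-b->S14 S7-a->S7 S7-b->S8 S8-a->S9 S8-b->S10 S9-a->S11 S9-b->S12 S10-a->S13 S10-b->S14 S11-a->S15 S11-b->S16 S12-a->S9 S12-b->S10 S13-a->S11 S13-b->S12 S14-a->S13 S14-b->S14 S15-a->S15 S15-b->S16 S16-a->S17 S16-b->S18 S17-a->S11 S17-b->S19 S18-a->S20 S18-b->S21 S19-a->S17 S19-b->S18 S20-a->S11 S20-b->S19 S21-a->S20 S21-b->S21

Run two small machines in parallel and take their product. One (15 states) tracks the last 3 symbols read; the other (4 states) tracks whether and how much of `baa` has been seen. Each combined state is a pair, one component from each; accept when both components accept.
A 22-state machine:
          a    b  
>  S0     S1   S2 
   S1     S3   S4 
   S2     S5   S6 
   S3     S7   S8 
   S4     S9  S10 
   S5    S11  S12 
   S6    S13  S14 
   S7     S7   S8 
   S8     S9  S10 
   S9    S11  S12 
   S10   S13  S14 
   S11   S15  S16 
   S12    S9  S10 
   S13   S11  S12 
   S14   S13  S14 
 * S15   S15  S16 
 * S16   S17  S18 
 * S17   S11  S19 
 * S18   S20  S21 
   S19   S17  S18 
   S20   S11  S19 
   S21   S20  S21 
(> = start, * = accepting)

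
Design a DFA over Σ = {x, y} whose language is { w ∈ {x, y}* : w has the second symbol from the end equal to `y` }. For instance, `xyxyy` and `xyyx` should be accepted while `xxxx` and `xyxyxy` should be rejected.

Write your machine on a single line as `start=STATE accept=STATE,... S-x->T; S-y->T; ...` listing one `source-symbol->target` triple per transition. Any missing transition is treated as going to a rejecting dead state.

start=S0; accept=S5,S6; S0-x->S1; S0-y->S2; S1-x->S3; S1-y->S4; S2-x->S5; S2-y->S6; S3-x->S3; S3-y->S4; S4-x->S5; S4-y->S6; S5-x->S3; S5-y->S4; S6-x->S5; S6-y->S6

A DFA must remember the last 2 symbols (since which symbol is second-to-last isn't known until the input ends). Use one state per possible window of the last ≤2 symbols; accept from those whose window starts with `y`.
A 7-state machine:
        x   y  
>  S0   S1  S2 
   S1   S3  S4 
   S2   S5  S6 
   S3   S3  S4 
   S4   S5  S6 
 * S5   S3  S4 
 * S6   S5  S6 
(> = start, * = accepting)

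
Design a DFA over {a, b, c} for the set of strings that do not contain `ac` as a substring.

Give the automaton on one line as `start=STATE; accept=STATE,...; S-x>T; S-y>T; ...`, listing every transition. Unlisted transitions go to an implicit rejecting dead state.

start=s0; accept=s0,s1; s0-a>s1; s0-b>s0; s0-c>s0; s1-a>s1; s1-b>s0; s1-c>s2; s2-a>s2; s2-b>s2; s2-c>s2

This is the complement of 'contains `ac`'. Use the same substring-matching states — s0 through s2 holding how much of `ac` has just been matched — but flip the accepting set: everything except the trap s2 accepts.
        a   b   c  
>* s0   s1  s0  s0 
 * s1   s1  s0  s2 
   s2   s2  s2  s2 
(> = start, * = accepting)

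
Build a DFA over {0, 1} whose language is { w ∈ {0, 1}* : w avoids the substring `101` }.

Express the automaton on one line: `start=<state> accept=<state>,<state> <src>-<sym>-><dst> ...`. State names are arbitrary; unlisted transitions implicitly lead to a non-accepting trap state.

Track partial matches of the forbidden pattern `101`. State S3 is a dead state reached once `101` has occurred; every other state accepts. S0 means no part of `101` is currently matched.
With 4 states:
        0   1  
>* S0   S0  S1 
 * S1   S2  S1 
 * S2   S0  S3 
   S3   S3  S3 
(> = start, * = accepting)

start=S0 accept=S0,S1,S2 S0-0->S0 S0-1->S1 S1-0->S2 S1-1->S1 S2-0->S0 S2-1->S3 S3-0->S3 S3-1->S3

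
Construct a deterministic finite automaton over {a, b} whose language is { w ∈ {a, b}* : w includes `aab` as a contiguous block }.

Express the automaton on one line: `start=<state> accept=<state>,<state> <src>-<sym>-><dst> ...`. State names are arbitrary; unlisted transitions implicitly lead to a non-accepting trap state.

States s0..s2 record the length of the longest prefix of `aab` that matches the current input suffix. Reaching s3 means `aab` has been seen, and we stay there forever. Accept from s3.
        a   b  
>  s0   s1  s0 
   s1   s2  s0 
   s2   s2  s3 
 * s3   s3  s3 
(> = start, * = accepting)

start=s0 accept=s3 s0-a->s1 s0-b->s0 s1-a->s2 s1-b->s0 s2-a->s2 s2-b->s3 s3-a->s3 s3-b->s3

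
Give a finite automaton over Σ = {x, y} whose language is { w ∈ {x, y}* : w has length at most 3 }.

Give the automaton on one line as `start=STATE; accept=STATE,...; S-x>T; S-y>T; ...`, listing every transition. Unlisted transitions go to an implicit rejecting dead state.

Count input length up to 4: every symbol moves from s0 toward s4, which means 'more than 3' and absorbs. Accept from {s0, s1, s2, s3}.
        x   y  
>* s0   s1  s1 
 * s1   s2  s2 
 * s2   s3  s3 
 * s3   s4  s4 
   s4   s4  s4 
(> = start, * = accepting)

start=s0; accept=s0,s1,s2,s3; s0-x>s1; s0-y>s1; s1-x>s2; s1-y>s2; s2-x>s3; s2-y>s3; s3-x>s4; s3-y>s4; s4-x>s4; s4-y>s4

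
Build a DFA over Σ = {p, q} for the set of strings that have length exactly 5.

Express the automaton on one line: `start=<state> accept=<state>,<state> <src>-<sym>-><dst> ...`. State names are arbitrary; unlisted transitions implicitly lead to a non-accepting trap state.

We only need to distinguish lengths 0, 1, …, 5, and '>5'. Chain s0 → s1 → s2 → s3 → s4 → s5 → s6 on every symbol, with s6 looping. Accepting states: {s5}.
A 7-state machine:
        p   q  
>  s0   s1  s1 
   s1   s2  s2 
   s2   s3  s3 
   s3   s4  s4 
   s4   s5  s5 
 * s5   s6  s6 
   s6   s6  s6 
(> = start, * = accepting)

start=s0 accept=s5 s0-p->s1 s0-q->s1 s1-p->s2 s1-q->s2 s2-p->s3 s2-q->s3 s3-p->s4 s3-q->s4 s4-p->s5 s4-q->s5 s5-p->s6 s5-q->s6 s6-p->s6 s6-q->s6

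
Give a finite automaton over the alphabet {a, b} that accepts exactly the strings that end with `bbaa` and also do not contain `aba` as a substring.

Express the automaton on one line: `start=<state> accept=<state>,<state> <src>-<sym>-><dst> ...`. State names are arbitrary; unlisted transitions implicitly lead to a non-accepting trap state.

Run two small machines in parallel and take their product. One (5 states) tracks how much of the suffix `bbaa` has currently been matched; the other (4 states) tracks partial matches of the forbidden pattern `aba`. Each combined state is a pair, one component from each; accept when both components accept. Minimizing collapses redundant product states.
With 8 states:
        a   b  
>  q0   q1  q2 
   q1   q1  q3 
   q2   q1  q4 
   q3   q5  q4 
   q4   q6  q4 
   q5   q5  q5 
   q6   q7  q3 
 * q7   q1  q3 
(> = start, * = accepting)

start=q0 accept=q7 q0-a->q1 q0-b->q2 q1-a->q1 q1-b->q3 q2-a->q1 q2-b->q4 q3-a->q5 q3-b->q4 q4-a->q6 q4-b->q4 q5-a->q5 q5-b->q5 q6-a->q7 q6-b->q3 q7-a->q1 q7-b->q3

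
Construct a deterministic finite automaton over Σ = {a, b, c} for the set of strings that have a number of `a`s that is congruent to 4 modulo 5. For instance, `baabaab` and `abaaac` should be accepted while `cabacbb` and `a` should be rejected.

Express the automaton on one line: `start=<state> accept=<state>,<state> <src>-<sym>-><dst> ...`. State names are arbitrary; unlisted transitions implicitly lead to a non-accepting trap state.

start=q0 accept=q4 q0-a->q1 q0-b->q0 q0-c->q0 q1-a->q2 q1-b->q1 q1-c->q1 q2-a->q3 q2-b->q2 q2-c->q2 q3-a->q4 q3-b->q3 q3-c->q3 q4-a->q0 q4-b->q4 q4-c->q4

The only thing that matters is how many `a`s have appeared, reduced mod 5. Use one state per residue: q0 for 0, …, q4 for 4. Reading `a` moves to the next residue; anything else stays put. q4 is accepting.
With 5 states:
        a   b   c  
>  q0   q1  q0  q0 
   q1   q2  q1  q1 
   q2   q3  q2  q2 
   q3   q4  q3  q3 
 * q4   q0  q4  q4 
(> = start, * = accepting)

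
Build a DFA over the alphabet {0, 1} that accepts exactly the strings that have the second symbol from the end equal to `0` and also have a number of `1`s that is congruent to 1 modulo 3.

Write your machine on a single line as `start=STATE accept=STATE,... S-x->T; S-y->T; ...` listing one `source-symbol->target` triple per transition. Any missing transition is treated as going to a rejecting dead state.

start=q0; accept=q3,q6; q0-0->q1; q0-1->q2; q1-0->q1; q1-1->q3; q2-0->q4; q2-1->q5; q3-0->q4; q3-1->q5; q4-0->q6; q4-1->q5; q5-0->q5; q5-1->q0; q6-0->q6; q6-1->q5

Handle the two conditions separately and then intersect. The first has 7 states tracking the last 2 symbols read; the second has 3 states tracking the count of `1`s modulo 3. A product state is a pair (one from each), accepting exactly when both do. After merging equivalent states the machine shrinks.
A 7-state machine:
        0   1  
>  q0   q1  q2 
   q1   q1  q3 
   q2   q4  q5 
 * q3   q4  q5 
   q4   q6  q5 
   q5   q5  q0 
 * q6   q6  q5 
(> = start, * = accepting)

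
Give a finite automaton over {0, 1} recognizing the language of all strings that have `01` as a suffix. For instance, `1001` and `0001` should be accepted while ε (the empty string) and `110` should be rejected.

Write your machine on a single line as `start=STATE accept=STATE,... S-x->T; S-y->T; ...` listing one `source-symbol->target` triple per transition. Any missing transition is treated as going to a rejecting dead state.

Let each state record the length of the longest suffix of the input read so far that is also a prefix of `01`. S1 means the last symbol is `0`; S2 means the last 2 symbols are `01`. Accept only at S2, where the string currently ends in `01`.
        0   1  
>  S0   S1  S0 
   S1   S1  S2 
 * S2   S1  S0 
(> = start, * = accepting)

start=S0; accept=S2; S0-0->S1; S0-1->S0; S1-0->S1; S1-1->S2; S2-0->S1; S2-1->S0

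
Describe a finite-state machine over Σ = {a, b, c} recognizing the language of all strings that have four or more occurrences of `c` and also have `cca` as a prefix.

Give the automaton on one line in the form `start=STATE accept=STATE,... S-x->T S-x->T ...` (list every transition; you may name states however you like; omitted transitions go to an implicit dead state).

Handle the two conditions separately and then intersect. The first has 6 states tracking the count of `c`s, saturating at 5; the second has 5 states tracking whether the input so far still matches the prefix `cca`. A product state is a pair (one from each), accepting exactly when both do. After merging equivalent states the machine shrinks.
7 states suffice.
        a   b   c  
>  q0   q1  q1  q2 
   q1   q1  q1  q1 
   q2   q1  q1  q3 
   q3   q4  q1  q1 
   q4   q4  q4  q5 
   q5   q5  q5  q6 
 * q6   q6  q6  q6 
(> = start, * = accepting)

start=q0 accept=q6 q0-a->q1 q0-b->q1 q0-c->q2 q1-a->q1 q1-b->q1 q1-c->q1 q2-a->q1 q2-b->q1 q2-c->q3 q3-a->q4 q3-b->q1 q3-c->q1 q4-a->q4 q4-b->q4 q4-c->q5 q5-a->q5 q5-b->q5 q5-c->q6 q6-a->q6 q6-b->q6 q6-c->q6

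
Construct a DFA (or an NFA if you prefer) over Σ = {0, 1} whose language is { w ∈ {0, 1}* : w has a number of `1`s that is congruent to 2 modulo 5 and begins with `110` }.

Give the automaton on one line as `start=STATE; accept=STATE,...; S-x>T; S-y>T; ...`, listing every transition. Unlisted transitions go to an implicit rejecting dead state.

start=q0; accept=q4; q0-0>q1; q0-1>q2; q1-0>q1; q1-1>q1; q2-0>q1; q2-1>q3; q3-0>q4; q3-1>q1; q4-0>q4; q4-1>q5; q5-0>q5; q5-1>q6; q6-0>q6; q6-1>q7; q7-0>q7; q7-1>q8; q8-0>q8; q8-1>q4

Build one automaton per condition and run them in lockstep. The first has 5 states tracking the count of `1`s modulo 5; the second has 5 states tracking whether the input so far still matches the prefix `110`. A product state is a pair (one from each), accepting exactly when both do. After merging equivalent states the machine shrinks.
9 states suffice.
        0   1  
>  q0   q1  q2 
   q1   q1  q1 
   q2   q1  q3 
   q3   q4  q1 
 * q4   q4  q5 
   q5   q5  q6 
   q6   q6  q7 
   q7   q7  q8 
   q8   q8  q4 
(> = start, * = accepting)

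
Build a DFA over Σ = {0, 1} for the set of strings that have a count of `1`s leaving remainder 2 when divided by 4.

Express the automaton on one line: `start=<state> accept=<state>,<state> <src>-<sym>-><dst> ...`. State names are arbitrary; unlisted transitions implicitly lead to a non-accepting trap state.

The only thing that matters is how many `1`s have appeared, reduced mod 4. Use one state per residue: q0 for 0, …, q3 for 3. Reading `1` moves to the next residue; anything else stays put. q2 is accepting.
With 4 states:
        0   1  
>  q0   q0  q1 
   q1   q1  q2 
 * q2   q2  q3 
   q3   q3  q0 
(> = start, * = accepting)

start=q0 accept=q2 q0-0->q0 q0-1->q1 q1-0->q1 q1-1->q2 q2-0->q2 q2-1->q3 q3-0->q3 q3-1->q0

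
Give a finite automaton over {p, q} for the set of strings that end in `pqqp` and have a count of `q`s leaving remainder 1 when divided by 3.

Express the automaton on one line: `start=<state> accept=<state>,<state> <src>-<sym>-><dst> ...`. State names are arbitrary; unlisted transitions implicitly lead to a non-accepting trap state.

start=A accept=O A-p->B A-q->C B-p->B B-q->D C-p->E C-q->F D-p->E D-q->G E-p->E E-q->H F-p->I F-q->A G-p->J G-q->A H-p->I H-q->K I-p->I I-q->L J-p->I J-q->L K-p->M K-q->C L-p->B L-q->N M-p->B M-q->D N-p->O N-q->F O-p->E O-q->H

Run two small machines in parallel and take their product. The first has 5 states tracking how much of the suffix `pqqp` has currently been matched; the second has 3 states tracking the count of `q`s modulo 3. A product state is a pair (one from each), accepting exactly when both do.
15 states suffice.
       p  q 
>  A   B  C 
   B   B  D 
   C   E  F 
   D   E  G 
   E   E  H 
   F   I  A 
   G   J  A 
   H   I  K 
   I   I  L 
   J   I  L 
   K   M  C 
   L   B  N 
   M   B  D 
   N   O  F 
 * O   E  H 
(> = start, * = accepting)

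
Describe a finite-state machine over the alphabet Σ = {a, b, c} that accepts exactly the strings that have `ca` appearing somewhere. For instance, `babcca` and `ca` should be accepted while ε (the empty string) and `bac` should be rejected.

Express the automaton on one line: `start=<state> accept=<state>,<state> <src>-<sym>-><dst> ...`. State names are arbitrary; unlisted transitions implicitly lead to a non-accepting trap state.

start=s0 accept=s2 s0-a->s0 s0-b->s0 s0-c->s1 s1-a->s2 s1-b->s0 s1-c->s1 s2-a->s2 s2-b->s2 s2-c->s2

States s0..s1 record the length of the longest prefix of `ca` that matches the current input suffix. Reaching s2 means `ca` has been seen, and we stay there forever. Accept from s2.
With 3 states:
        a   b   c  
>  s0   s0  s0  s1 
   s1   s2  s0  s1 
 * s2   s2  s2  s2 
(> = start, * = accepting)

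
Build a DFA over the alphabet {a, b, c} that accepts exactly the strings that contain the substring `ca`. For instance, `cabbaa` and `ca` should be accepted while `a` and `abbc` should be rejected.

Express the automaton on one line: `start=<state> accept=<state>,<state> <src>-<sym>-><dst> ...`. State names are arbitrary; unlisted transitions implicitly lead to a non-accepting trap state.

start=q0 accept=q2 q0-a->q0 q0-b->q0 q0-c->q1 q1-a->q2 q1-b->q0 q1-c->q1 q2-a->q2 q2-b->q2 q2-c->q2

Track how much of `ca` has been matched so far: state q0 is no progress, q2 is the absorbing accept state reached once `ca` has occurred. Intermediate states record partial matches; on a mismatch, fall back to the longest reusable overlap.
3 states suffice.
        a   b   c  
>  q0   q0  q0  q1 
   q1   q2  q0  q1 
 * q2   q2  q2  q2 
(> = start, * = accepting)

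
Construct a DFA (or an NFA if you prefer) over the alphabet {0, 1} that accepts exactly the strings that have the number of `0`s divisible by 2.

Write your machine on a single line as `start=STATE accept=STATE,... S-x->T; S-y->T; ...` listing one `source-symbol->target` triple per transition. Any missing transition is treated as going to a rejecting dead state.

Keep the running count of `0`s modulo 2: each `0` advances along the cycle A → B → A while other symbols loop. Accept at A.
       0  1 
>* A   B  A 
   B   A  B 
(> = start, * = accepting)

start=A; accept=A; A-0->B; A-1->A; B-0->A; B-1->B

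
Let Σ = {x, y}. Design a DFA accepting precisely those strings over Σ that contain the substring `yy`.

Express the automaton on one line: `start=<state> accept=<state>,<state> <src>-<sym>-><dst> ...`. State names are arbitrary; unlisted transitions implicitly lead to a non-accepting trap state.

start=q0 accept=q2 q0-x->q0 q0-y->q1 q1-x->q0 q1-y->q2 q2-x->q2 q2-y->q2

Track how much of `yy` has been matched so far: state q0 is no progress, q2 is the absorbing accept state reached once `yy` has occurred. Intermediate states record partial matches; on a mismatch, fall back to the longest reusable overlap.
With 3 states:
        x   y  
>  q0   q0  q1 
   q1   q0  q2 
 * q2   q2  q2 
(> = start, * = accepting)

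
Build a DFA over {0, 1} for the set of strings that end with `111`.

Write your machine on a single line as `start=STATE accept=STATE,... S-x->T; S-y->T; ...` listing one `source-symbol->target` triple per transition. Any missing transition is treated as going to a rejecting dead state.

start=A; accept=D; A-0->A; A-1->B; B-0->A; B-1->C; C-0->A; C-1->D; D-0->A; D-1->D

Let each state record the length of the longest suffix of the input read so far that is also a prefix of `111`. B means the last symbol is `1`; C means the last 2 symbols are `11`; D means the last 3 symbols are `111`. Accept only at D, where the string currently ends in `111`.
4 states suffice.
       0  1 
>  A   A  B 
   B   A  C 
   C   A  D 
 * D   A  D 
(> = start, * = accepting)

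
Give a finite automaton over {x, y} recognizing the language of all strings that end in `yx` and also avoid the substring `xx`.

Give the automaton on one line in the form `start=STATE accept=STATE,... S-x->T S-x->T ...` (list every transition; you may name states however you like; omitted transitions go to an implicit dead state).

start=A accept=E A-x->B A-y->C B-x->D B-y->C C-x->E C-y->C D-x->D D-y->D E-x->D E-y->C

Build one automaton per condition and run them in lockstep. The first has 3 states tracking how much of the suffix `yx` has currently been matched; the second has 3 states tracking partial matches of the forbidden pattern `xx`. A product state is a pair (one from each), accepting exactly when both do. Equivalent product states are then merged.
5 states suffice.
       x  y 
>  A   B  C 
   B   D  C 
   C   E  C 
   D   D  D 
 * E   D  C 
(> = start, * = accepting)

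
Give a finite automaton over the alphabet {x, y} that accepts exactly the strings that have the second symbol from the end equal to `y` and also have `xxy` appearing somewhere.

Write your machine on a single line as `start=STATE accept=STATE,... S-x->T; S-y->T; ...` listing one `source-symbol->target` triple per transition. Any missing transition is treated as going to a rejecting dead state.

Run two small machines in parallel and take their product. The first has 7 states tracking the last 2 symbols read; the second has 4 states tracking whether and how much of `xxy` has been seen. A product state is a pair (one from each), accepting exactly when both do. Equivalent product states are then merged.
6 states suffice.
        x   y  
>  q0   q1  q0 
   q1   q2  q0 
   q2   q2  q3 
   q3   q4  q5 
 * q4   q2  q3 
 * q5   q4  q5 
(> = start, * = accepting)

start=q0; accept=q4,q5; q0-x->q1; q0-y->q0; q1-x->q2; q1-y->q0; q2-x->q2; q2-y->q3; q3-x->q4; q3-y->q5; q4-x->q2; q4-y->q3; q5-x->q4; q5-y->q5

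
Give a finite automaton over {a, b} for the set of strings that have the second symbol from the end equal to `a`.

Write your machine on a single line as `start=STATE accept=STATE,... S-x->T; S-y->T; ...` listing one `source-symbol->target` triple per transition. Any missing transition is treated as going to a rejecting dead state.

A DFA must remember the last 2 symbols (since which symbol is second-to-last isn't known until the input ends). Use one state per possible window of the last ≤2 symbols; accept from those whose window starts with `a`.
With 7 states:
        a   b  
>  q0   q1  q2 
   q1   q3  q4 
   q2   q5  q6 
 * q3   q3  q4 
 * q4   q5  q6 
   q5   q3  q4 
   q6   q5  q6 
(> = start, * = accepting)

start=q0; accept=q3,q4; q0-a->q1; q0-b->q2; q1-a->q3; q1-b->q4; q2-a->q5; q2-b->q6; q3-a->q3; q3-b->q4; q4-a->q5; q4-b->q6; q5-a->q3; q5-b->q4; q6-a->q5; q6-b->q6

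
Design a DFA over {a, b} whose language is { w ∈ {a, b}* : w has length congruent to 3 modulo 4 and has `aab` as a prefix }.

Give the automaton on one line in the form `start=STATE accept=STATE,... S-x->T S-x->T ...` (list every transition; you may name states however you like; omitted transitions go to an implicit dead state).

Run two small machines in parallel and take their product. One (4 states) tracks the input length modulo 4; the other (5 states) tracks whether the input so far still matches the prefix `aab`. Each combined state is a pair, one component from each; accept when both components accept. After merging equivalent states the machine shrinks.
An 8-state machine:
        a   b  
>  S0   S1  S2 
   S1   S3  S2 
   S2   S2  S2 
   S3   S2  S4 
 * S4   S5  S5 
   S5   S6  S6 
   S6   S7  S7 
   S7   S4  S4 
(> = start, * = accepting)

start=S0 accept=S4 S0-a->S1 S0-b->S2 S1-a->S3 S1-b->S2 S2-a->S2 S2-b->S2 S3-a->S2 S3-b->S4 S4-a->S5 S4-b->S5 S5-a->S6 S5-b->S6 S6-a->S7 S6-b->S7 S7-a->S4 S7-b->S4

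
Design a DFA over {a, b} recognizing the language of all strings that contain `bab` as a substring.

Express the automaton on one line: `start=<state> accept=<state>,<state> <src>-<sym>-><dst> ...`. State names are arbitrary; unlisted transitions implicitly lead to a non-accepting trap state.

start=s0 accept=s3 s0-a->s0 s0-b->s1 s1-a->s2 s1-b->s1 s2-a->s0 s2-b->s3 s3-a->s3 s3-b->s3

Track how much of `bab` has been matched so far: state s0 is no progress, s3 is the absorbing accept state reached once `bab` has occurred. Intermediate states record partial matches; on a mismatch, fall back to the longest reusable overlap.
A 4-state machine:
        a   b  
>  s0   s0  s1 
   s1   s2  s1 
   s2   s0  s3 
 * s3   s3  s3 
(> = start, * = accepting)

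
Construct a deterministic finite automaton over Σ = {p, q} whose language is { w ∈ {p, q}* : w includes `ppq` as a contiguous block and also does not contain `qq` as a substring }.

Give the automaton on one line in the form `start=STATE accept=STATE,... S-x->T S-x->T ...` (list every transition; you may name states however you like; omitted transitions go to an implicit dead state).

start=s0 accept=s5,s6 s0-p->s1 s0-q->s2 s1-p->s3 s1-q->s2 s2-p->s1 s2-q->s4 s3-p->s3 s3-q->s5 s4-p->s4 s4-q->s4 s5-p->s6 s5-q->s4 s6-p->s6 s6-q->s5

Run two small machines in parallel and take their product. The first has 4 states tracking whether and how much of `ppq` has been seen; the second has 3 states tracking partial matches of the forbidden pattern `qq`. A product state is a pair (one from each), accepting exactly when both do. After merging equivalent states the machine shrinks.
A 7-state machine:
        p   q  
>  s0   s1  s2 
   s1   s3  s2 
   s2   s1  s4 
   s3   s3  s5 
   s4   s4  s4 
 * s5   s6  s4 
 * s6   s6  s5 
(> = start, * = accepting)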